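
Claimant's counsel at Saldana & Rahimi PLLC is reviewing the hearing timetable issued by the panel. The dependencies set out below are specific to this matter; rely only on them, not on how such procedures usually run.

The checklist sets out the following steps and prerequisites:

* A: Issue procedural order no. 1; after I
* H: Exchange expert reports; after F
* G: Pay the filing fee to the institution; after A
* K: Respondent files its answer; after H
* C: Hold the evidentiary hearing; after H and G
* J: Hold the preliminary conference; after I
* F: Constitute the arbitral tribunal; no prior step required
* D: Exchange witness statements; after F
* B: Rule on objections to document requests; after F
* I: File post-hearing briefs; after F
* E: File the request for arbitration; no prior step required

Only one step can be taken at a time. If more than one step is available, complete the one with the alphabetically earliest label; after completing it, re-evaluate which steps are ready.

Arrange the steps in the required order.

E, F, B, D, H, I, A, G, C, J, K

E and F have no prerequisites; E has the earlier label, so E is first.
F is the only step now ready → F.
B, D, H and I are all available; B has the earlier label → B.
D, H and I are all available; D has the earlier label → D.
H and I are both available; H has the earlier label → H.
Ready: I and K. I has the earlier label → I.
A and J now also ready, so the ready set is {A, J, K}; A has the earlier label → A.
G, J and K are all available; G has the earlier label → G.
C now also ready, so the ready set is {C, J, K}; C has the earlier label → C.
J and K are both available; J has the earlier label → J.
Next only K has its prerequisites met → K.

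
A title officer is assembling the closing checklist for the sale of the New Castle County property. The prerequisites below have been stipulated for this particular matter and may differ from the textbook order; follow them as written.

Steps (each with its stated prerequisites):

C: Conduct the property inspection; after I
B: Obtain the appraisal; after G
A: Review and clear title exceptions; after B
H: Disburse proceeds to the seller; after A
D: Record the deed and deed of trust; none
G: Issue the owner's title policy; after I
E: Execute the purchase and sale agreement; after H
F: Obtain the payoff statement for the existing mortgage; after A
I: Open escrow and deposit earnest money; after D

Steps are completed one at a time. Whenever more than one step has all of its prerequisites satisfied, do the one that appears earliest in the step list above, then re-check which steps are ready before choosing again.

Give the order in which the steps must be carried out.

D, I, C, G, B, A, H, E, F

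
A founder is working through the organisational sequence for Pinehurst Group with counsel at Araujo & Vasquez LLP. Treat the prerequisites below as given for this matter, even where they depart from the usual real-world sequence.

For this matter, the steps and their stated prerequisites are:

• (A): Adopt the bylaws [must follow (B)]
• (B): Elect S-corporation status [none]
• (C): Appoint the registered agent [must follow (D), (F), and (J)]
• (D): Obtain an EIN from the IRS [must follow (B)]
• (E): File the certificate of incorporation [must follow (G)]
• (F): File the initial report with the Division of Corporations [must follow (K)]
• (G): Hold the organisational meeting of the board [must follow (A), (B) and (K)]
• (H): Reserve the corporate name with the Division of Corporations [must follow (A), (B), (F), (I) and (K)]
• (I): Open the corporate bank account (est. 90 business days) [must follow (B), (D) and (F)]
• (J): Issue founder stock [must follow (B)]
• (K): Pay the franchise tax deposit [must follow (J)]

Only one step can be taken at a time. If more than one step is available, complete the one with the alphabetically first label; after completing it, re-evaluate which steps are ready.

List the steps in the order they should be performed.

(B), (A), (D), (J), (K), (F), (C), (G), (E), (I), (H)

Only (B) has no prerequisites, so it is first.
Ready: (A), (D) and (J). (A) has the earlier label → (A).
Now (D) and (J) have their prerequisites met. (D) has the earlier label, so (D) next.
Next only (J) has its prerequisites met → (J).
(K) needed (J), now all done → (K).
Now (F) and (G) have their prerequisites met. (F) has the earlier label, so (F) next.
(C), (G) and (I) are all available; (C) has the earlier label → (C).
Ready: (G) and (I). (G) has the earlier label → (G).
(E) now also ready, so the ready set is {(E), (I)}; (E) has the earlier label → (E).
(I) is the only step now ready → (I).
Next only (H) has its prerequisites met → (H).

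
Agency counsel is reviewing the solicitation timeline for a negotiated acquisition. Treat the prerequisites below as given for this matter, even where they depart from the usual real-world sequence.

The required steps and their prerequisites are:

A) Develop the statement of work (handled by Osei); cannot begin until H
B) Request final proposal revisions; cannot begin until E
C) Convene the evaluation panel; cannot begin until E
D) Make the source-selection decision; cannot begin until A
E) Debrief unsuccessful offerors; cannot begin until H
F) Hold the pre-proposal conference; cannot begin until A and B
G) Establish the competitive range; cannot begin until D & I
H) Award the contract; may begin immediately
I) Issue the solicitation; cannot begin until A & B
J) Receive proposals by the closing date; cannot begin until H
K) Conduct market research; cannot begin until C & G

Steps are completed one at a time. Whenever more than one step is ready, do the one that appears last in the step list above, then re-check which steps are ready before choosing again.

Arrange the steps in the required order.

H J E C B A I F D G K

H is the only step with nothing outstanding, so it goes first.
Now J, E and A have their prerequisites met. J is listed later, so J next.
Ready: E and A. E is listed later → E.
Now C, B and A have their prerequisites met. C is listed later, so C next.
B and A are both available; B is listed later → B.
A needed H, now all done → A.
Now I, F and D have their prerequisites met. I is listed later, so I next.
Ready: F and D. F is listed later → F.
That leaves D as the only ready step → D.
G needed I and D, now all done → G.
K needed G and C, now all done → K.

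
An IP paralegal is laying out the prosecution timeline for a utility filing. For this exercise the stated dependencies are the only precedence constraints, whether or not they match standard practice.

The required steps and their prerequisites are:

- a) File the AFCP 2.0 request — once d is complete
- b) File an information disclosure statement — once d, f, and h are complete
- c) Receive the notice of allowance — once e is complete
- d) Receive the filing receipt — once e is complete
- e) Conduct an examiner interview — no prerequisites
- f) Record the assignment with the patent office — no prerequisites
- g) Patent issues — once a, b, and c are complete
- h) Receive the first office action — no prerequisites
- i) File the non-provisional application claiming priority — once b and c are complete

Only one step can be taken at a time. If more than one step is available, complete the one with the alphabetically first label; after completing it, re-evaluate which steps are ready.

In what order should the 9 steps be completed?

e, c, d, a, f, h, b, g, i

Nothing is required for e, f and h. e has the earlier label → e first.
Now c, d, f and h have their prerequisites met. c has the earlier label, so c next.
d, f and h are all available; d has the earlier label → d.
a now also ready, so the ready set is {a, f, h}; a has the earlier label → a.
f and h are both available; f has the earlier label → f.
h is the only step now ready → h.
b is the only step now ready → b.
Now g and i have their prerequisites met. g has the earlier label, so g next.
Next only i has its prerequisites met → i.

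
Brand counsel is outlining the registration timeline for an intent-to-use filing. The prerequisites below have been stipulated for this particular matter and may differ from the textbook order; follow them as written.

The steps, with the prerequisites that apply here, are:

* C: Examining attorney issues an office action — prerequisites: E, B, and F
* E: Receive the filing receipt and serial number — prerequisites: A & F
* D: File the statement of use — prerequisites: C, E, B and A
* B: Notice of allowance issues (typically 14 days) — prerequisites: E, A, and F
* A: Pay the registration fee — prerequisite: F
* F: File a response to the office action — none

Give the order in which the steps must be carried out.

F is the only step with nothing outstanding, so it goes first.
That leaves A as the only ready step → A.
Next only E has its prerequisites met → E.
B is the only step now ready → B.
Next only C has its prerequisites met → C.
Next only D has its prerequisites met → D.

F → A → E → B → C → D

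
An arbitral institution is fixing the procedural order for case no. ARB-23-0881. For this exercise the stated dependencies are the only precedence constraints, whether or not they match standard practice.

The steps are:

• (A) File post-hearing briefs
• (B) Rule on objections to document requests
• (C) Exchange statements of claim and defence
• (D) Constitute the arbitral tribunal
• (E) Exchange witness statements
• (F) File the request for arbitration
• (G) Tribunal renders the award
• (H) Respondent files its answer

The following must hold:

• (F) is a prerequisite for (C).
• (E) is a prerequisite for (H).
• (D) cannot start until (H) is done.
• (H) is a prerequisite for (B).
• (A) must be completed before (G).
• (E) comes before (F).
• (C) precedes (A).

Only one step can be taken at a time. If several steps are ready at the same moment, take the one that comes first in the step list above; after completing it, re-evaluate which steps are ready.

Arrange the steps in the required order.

(E), (F), (C), (A), (G), (H), (B), (D)

(E) is the only step with nothing outstanding, so it goes first.
Ready: (F) and (H). (F) is listed earlier → (F).
(C) now also ready, so the ready set is {(C), (H)}; (C) is listed earlier → (C).
Ready: (A) and (H). (A) is listed earlier → (A).
(G) and (H) are both available; (G) is listed earlier → (G).
That leaves (H) as the only ready step → (H).
Ready: (B) and (D). (B) is listed earlier → (B).
That leaves (D) as the only ready step → (D).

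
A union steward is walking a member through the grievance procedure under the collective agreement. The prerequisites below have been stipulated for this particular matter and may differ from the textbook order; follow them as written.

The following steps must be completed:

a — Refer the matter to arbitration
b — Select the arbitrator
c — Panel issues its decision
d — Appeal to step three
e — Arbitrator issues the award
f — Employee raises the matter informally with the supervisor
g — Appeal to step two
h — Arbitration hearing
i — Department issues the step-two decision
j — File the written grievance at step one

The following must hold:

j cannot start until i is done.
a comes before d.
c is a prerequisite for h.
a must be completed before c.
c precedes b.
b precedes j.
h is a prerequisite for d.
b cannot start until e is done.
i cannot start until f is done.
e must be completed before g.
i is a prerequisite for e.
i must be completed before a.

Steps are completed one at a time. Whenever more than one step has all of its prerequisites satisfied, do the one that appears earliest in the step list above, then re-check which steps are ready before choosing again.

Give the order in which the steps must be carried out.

Only f has no prerequisites, so it is first.
That leaves i as the only ready step → i.
Now a and e have their prerequisites met. a is listed earlier, so a next.
Now c and e have their prerequisites met. c is listed earlier, so c next.
h now also ready, so the ready set is {e, h}; e is listed earlier → e.
b and g now also ready, so the ready set is {b, g, h}; b is listed earlier → b.
g, h and j are all available; g is listed earlier → g.
Ready: h and j. h is listed earlier → h.
d and j are both available; d is listed earlier → d.
That leaves j as the only ready step → j.

f, i, a, c, e, b, g, h, d, j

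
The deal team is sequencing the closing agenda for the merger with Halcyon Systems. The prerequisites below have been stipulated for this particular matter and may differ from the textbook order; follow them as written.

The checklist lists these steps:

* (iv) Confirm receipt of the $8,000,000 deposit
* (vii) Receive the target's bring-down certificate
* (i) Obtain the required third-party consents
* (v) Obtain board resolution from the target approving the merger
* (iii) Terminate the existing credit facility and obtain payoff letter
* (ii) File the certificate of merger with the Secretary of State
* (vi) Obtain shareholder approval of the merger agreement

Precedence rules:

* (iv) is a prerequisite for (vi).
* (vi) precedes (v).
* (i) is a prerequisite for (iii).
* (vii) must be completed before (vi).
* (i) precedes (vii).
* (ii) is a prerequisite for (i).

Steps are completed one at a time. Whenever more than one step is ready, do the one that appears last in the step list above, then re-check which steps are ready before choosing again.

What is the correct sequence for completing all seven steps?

(ii), (i), (iii), (vii), (iv), (vi), (v)

(ii) and (iv) have no prerequisites; (ii) is listed later, so (ii) is first.
(i) now also ready, so the ready set is {(i), (iv)}; (i) is listed later → (i).
(iii), (vii) and (iv) are all available; (iii) is listed later → (iii).
Now (vii) and (iv) have their prerequisites met. (vii) is listed later, so (vii) next.
Next only (iv) has its prerequisites met → (iv).
(vi) needed (vii) and (iv), now all done → (vi).
(v) needed (vi), now all done → (v).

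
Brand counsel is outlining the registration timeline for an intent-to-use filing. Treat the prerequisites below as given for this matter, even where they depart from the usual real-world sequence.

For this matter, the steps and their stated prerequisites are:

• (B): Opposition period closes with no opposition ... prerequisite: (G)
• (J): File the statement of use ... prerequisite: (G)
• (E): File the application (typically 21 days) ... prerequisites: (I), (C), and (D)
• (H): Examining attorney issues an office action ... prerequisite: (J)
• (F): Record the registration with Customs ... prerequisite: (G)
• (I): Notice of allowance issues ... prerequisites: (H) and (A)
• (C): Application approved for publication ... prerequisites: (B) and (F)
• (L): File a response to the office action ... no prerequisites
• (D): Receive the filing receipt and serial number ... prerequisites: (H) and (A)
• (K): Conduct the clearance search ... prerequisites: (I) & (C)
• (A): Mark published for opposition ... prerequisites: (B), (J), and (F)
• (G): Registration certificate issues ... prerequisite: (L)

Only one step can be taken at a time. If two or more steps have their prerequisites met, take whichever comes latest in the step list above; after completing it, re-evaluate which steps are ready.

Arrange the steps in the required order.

(L) → (G) → (F) → (J) → (H) → (B) → (A) → (D) → (C) → (I) → (K) → (E)

(L) has no prerequisites → (L) first.
That leaves (G) as the only ready step → (G).
Now (F), (J) and (B) have their prerequisites met. (F) is listed later, so (F) next.
Ready: (J) and (B). (J) is listed later → (J).
(H) and (B) are both available; (H) is listed later → (H).
(B) needed (G), now all done → (B).
Ready: (A) and (C). (A) is listed later → (A).
(D), (C) and (I) are all available; (D) is listed later → (D).
(C) and (I) are both available; (C) is listed later → (C).
(I) is the only step now ready → (I).
(K) and (E) are both available; (K) is listed later → (K).
(E) needed (D), (C) and (I), now all done → (E).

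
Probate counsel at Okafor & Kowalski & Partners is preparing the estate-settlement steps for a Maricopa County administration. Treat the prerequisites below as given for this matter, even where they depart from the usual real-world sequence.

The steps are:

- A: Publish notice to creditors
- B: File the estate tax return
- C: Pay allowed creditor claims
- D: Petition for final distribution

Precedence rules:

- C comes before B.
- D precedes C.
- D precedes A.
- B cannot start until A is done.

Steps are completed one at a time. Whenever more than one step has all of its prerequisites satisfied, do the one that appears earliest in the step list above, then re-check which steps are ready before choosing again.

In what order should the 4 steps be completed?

D, A, C, B

Only D has no prerequisites, so it is first.
Ready: A and C. A is listed earlier → A.
C is the only step now ready → C.
That leaves B as the only ready step → B.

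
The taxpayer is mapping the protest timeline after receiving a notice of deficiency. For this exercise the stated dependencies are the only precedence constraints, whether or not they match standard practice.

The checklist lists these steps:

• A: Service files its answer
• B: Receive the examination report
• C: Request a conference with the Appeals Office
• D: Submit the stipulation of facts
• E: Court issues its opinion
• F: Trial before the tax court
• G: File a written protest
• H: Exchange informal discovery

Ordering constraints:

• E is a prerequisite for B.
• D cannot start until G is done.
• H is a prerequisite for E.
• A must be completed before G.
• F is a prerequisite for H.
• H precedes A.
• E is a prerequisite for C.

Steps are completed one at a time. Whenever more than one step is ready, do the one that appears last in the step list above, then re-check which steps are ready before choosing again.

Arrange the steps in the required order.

F H E C B A G D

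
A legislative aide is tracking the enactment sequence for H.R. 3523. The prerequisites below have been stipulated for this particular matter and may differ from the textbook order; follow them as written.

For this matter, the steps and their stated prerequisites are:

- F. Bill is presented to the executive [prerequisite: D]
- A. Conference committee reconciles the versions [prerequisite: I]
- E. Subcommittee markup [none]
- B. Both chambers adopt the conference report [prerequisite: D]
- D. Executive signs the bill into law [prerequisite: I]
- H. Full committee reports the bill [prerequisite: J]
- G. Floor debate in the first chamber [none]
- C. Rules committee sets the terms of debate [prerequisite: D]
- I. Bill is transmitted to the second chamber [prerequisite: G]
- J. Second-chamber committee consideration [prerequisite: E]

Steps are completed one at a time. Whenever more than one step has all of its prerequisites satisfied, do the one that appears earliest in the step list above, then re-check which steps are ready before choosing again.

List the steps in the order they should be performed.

E, G, I, A, D, F, B, C, J, H

Nothing is required for E and G. E is listed earlier → E first.
J now also ready, so the ready set is {G, J}; G is listed earlier → G.
Now I and J have their prerequisites met. I is listed earlier, so I next.
Ready: A, D and J. A is listed earlier → A.
Ready: D and J. D is listed earlier → D.
F, B and C now also ready, so the ready set is {F, B, C, J}; F is listed earlier → F.
Now B, C and J have their prerequisites met. B is listed earlier, so B next.
C and J are both available; C is listed earlier → C.
Next only J has its prerequisites met → J.
H needed J, now all done → H.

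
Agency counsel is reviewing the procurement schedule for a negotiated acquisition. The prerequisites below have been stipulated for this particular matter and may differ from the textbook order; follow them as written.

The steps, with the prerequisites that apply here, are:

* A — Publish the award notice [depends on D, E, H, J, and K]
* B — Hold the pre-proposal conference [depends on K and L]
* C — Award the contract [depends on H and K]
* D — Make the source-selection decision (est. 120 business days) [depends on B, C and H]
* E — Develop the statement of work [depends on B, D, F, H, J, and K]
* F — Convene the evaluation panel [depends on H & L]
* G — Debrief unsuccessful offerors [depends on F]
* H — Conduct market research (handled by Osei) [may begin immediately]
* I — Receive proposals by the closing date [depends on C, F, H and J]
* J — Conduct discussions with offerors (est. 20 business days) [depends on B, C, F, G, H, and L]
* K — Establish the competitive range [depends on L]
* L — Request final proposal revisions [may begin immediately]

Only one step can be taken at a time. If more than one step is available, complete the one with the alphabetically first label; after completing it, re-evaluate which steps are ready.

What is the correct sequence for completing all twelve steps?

Nothing is required for H and L. H has the earlier label → H first.
Next only L has its prerequisites met → L.
Ready: F and K. F has the earlier label → F.
G now also ready, so the ready set is {G, K}; G has the earlier label → G.
Next only K has its prerequisites met → K.
Ready: B and C. B has the earlier label → B.
C needed H and K, now all done → C.
Ready: D and J. D has the earlier label → D.
J needed B, C, F, G, H and L, now all done → J.
Now E and I have their prerequisites met. E has the earlier label, so E next.
A now also ready, so the ready set is {A, I}; A has the earlier label → A.
Next only I has its prerequisites met → I.

H L F G K B C D J E A I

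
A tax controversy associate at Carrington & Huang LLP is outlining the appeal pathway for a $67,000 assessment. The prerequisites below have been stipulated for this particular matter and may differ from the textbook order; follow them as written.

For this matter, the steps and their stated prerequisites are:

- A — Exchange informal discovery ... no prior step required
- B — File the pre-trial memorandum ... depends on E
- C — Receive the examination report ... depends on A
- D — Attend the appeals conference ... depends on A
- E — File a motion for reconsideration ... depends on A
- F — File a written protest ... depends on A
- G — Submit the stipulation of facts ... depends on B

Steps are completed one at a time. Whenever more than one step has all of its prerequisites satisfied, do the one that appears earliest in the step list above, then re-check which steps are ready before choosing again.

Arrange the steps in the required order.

A, C, D, E, B, F, G

A has no prerequisites → A first.
C, D, E and F are all available; C is listed earlier → C.
D, E and F are all available; D is listed earlier → D.
Ready: E and F. E is listed earlier → E.
Now B and F have their prerequisites met. B is listed earlier, so B next.
G now also ready, so the ready set is {F, G}; F is listed earlier → F.
G is the only step now ready → G.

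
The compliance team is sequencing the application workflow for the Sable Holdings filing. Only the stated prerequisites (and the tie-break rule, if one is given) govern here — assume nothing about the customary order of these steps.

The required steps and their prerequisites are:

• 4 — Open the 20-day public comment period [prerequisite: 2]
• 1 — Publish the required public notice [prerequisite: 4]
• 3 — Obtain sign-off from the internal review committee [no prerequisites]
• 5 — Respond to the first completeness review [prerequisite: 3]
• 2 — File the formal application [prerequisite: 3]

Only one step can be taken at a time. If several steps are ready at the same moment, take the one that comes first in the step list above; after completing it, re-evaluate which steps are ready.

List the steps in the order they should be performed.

3 → 5 → 2 → 4 → 1

Only 3 has no prerequisites, so it is first.
Ready: 5 and 2. 5 is listed earlier → 5.
Next only 2 has its prerequisites met → 2.
4 needed 2, now all done → 4.
1 needed 4, now all done → 1.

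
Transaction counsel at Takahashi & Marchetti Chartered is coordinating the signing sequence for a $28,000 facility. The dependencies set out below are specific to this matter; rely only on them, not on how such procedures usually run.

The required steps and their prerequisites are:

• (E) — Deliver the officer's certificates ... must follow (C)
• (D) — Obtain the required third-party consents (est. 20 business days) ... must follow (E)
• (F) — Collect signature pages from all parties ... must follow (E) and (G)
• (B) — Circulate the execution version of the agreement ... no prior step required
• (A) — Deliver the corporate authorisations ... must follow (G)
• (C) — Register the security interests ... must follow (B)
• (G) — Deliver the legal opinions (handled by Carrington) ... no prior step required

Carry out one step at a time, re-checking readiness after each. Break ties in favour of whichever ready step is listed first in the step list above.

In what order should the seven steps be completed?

(B) (C) (E) (D) (G) (F) (A)

Nothing is required for (B) and (G). (B) is listed earlier → (B) first.
Ready: (C) and (G). (C) is listed earlier → (C).
Now (E) and (G) have their prerequisites met. (E) is listed earlier, so (E) next.
(D) and (G) are both available; (D) is listed earlier → (D).
That leaves (G) as the only ready step → (G).
(F) and (A) are both available; (F) is listed earlier → (F).
(A) needed (G), now all done → (A).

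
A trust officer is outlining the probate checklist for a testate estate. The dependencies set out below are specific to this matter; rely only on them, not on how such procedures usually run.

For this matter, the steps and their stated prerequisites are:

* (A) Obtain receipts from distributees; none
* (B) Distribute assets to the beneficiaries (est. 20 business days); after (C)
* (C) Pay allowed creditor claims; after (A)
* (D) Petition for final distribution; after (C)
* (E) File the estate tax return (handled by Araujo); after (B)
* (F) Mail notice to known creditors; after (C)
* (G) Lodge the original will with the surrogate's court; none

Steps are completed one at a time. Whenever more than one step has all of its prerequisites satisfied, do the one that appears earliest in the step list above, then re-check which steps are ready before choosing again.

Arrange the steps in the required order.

(A) and (G) have no prerequisites; (A) is listed earlier, so (A) is first.
(C) now also ready, so the ready set is {(C), (G)}; (C) is listed earlier → (C).
Now (B), (D), (F) and (G) have their prerequisites met. (B) is listed earlier, so (B) next.
Ready: (D), (E), (F) and (G). (D) is listed earlier → (D).
(E), (F) and (G) are all available; (E) is listed earlier → (E).
Ready: (F) and (G). (F) is listed earlier → (F).
(G) is the only step now ready → (G).

(A) → (C) → (B) → (D) → (E) → (F) → (G)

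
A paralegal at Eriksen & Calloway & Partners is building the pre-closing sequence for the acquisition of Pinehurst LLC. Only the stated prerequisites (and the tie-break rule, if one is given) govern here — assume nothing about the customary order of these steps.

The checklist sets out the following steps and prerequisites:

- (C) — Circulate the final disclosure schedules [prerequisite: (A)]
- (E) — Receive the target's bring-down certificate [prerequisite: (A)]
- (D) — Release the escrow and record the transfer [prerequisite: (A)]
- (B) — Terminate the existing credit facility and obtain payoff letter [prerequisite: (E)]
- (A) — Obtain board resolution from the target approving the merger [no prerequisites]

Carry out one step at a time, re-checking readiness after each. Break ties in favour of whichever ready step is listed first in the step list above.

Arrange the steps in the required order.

Only (A) has no prerequisites, so it is first.
Ready: (C), (E) and (D). (C) is listed earlier → (C).
Now (E) and (D) have their prerequisites met. (E) is listed earlier, so (E) next.
(B) now also ready, so the ready set is {(D), (B)}; (D) is listed earlier → (D).
That leaves (B) as the only ready step → (B).

(A) → (C) → (E) → (D) → (B)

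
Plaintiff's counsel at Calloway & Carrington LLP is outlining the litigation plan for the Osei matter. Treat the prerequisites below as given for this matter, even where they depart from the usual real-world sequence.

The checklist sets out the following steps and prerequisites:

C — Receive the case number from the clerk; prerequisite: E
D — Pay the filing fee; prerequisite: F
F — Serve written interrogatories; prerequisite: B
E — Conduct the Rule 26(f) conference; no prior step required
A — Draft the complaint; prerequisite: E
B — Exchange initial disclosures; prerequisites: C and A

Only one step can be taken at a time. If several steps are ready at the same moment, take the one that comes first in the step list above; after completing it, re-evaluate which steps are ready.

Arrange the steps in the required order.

E, C, A, B, F, D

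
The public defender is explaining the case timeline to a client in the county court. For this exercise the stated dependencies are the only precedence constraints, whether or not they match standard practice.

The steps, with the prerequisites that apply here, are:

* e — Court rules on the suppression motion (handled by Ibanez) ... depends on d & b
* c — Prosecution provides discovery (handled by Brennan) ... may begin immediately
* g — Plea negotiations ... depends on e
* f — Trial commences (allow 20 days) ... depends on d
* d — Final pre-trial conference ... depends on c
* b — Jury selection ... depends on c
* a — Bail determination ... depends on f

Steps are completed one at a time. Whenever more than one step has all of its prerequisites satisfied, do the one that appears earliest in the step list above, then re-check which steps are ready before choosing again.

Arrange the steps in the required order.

c → d → f → b → e → g → a

c is the only step with nothing outstanding, so it goes first.
Ready: d and b. d is listed earlier → d.
f now also ready, so the ready set is {f, b}; f is listed earlier → f.
Now b and a have their prerequisites met. b is listed earlier, so b next.
Ready: e and a. e is listed earlier → e.
Now g and a have their prerequisites met. g is listed earlier, so g next.
a needed f, now all done → a.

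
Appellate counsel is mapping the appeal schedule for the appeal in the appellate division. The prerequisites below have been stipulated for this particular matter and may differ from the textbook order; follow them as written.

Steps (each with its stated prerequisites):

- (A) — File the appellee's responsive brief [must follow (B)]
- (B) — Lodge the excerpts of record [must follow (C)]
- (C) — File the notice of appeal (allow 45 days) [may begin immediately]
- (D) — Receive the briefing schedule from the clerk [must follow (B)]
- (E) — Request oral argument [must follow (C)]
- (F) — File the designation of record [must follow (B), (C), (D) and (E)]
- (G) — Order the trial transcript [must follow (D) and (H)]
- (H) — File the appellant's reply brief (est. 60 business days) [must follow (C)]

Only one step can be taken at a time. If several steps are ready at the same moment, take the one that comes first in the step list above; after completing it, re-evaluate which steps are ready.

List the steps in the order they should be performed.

Only (C) has no prerequisites, so it is first.
Now (B), (E) and (H) have their prerequisites met. (B) is listed earlier, so (B) next.
(A) and (D) now also ready, so the ready set is {(A), (D), (E), (H)}; (A) is listed earlier → (A).
(D), (E) and (H) are all available; (D) is listed earlier → (D).
Now (E) and (H) have their prerequisites met. (E) is listed earlier, so (E) next.
(F) now also ready, so the ready set is {(F), (H)}; (F) is listed earlier → (F).
(H) needed (C), now all done → (H).
(G) needed (D) and (H), now all done → (G).

(C) (B) (A) (D) (E) (F) (H) (G)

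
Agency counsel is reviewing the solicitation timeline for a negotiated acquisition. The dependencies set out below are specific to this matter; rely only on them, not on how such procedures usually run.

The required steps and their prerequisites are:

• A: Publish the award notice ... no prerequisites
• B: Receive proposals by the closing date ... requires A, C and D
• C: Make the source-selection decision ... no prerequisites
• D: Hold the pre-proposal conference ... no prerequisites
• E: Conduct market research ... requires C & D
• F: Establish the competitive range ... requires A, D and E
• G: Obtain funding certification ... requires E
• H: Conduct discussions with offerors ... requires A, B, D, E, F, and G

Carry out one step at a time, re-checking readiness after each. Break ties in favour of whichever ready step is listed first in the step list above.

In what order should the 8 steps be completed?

Nothing is required for A, C and D. A is listed earlier → A first.
C and D are both available; C is listed earlier → C.
That leaves D as the only ready step → D.
Now B and E have their prerequisites met. B is listed earlier, so B next.
E needed C and D, now all done → E.
Now F and G have their prerequisites met. F is listed earlier, so F next.
That leaves G as the only ready step → G.
Next only H has its prerequisites met → H.

A, C, D, B, E, F, G, H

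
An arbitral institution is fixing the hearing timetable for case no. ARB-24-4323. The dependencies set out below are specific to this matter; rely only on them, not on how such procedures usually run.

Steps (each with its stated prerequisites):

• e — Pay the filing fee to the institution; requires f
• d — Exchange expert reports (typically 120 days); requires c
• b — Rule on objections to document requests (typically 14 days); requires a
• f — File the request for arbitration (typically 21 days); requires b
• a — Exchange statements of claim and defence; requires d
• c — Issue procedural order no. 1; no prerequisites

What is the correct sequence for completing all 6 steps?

c has no prerequisites → c first.
Next only d has its prerequisites met → d.
a needed d, now all done → a.
That leaves b as the only ready step → b.
f needed b, now all done → f.
Next only e has its prerequisites met → e.

c, d, a, b, f, e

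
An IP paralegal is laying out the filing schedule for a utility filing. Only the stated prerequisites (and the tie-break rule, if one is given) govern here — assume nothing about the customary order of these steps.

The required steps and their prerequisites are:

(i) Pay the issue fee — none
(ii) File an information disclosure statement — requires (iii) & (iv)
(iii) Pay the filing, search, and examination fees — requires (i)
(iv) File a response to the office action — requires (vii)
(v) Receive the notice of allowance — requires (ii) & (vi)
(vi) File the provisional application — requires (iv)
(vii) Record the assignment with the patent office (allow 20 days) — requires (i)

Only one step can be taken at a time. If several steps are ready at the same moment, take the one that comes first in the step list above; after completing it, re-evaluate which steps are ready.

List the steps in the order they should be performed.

(i), (iii), (vii), (iv), (ii), (vi), (v)

Only (i) has no prerequisites, so it is first.
Now (iii) and (vii) have their prerequisites met. (iii) is listed earlier, so (iii) next.
(vii) needed (i), now all done → (vii).
(iv) needed (vii), now all done → (iv).
Now (ii) and (vi) have their prerequisites met. (ii) is listed earlier, so (ii) next.
(vi) is the only step now ready → (vi).
(v) is the only step now ready → (v).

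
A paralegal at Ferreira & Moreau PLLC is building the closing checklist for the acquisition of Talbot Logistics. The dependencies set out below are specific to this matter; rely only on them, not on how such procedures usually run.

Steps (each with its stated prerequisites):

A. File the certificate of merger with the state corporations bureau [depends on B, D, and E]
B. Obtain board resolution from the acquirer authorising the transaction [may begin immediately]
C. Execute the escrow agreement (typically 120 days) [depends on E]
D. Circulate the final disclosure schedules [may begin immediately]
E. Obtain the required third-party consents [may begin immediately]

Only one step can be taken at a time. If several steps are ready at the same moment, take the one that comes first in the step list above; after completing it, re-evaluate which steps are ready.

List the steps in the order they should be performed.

Nothing is required for B, D and E. B is listed earlier → B first.
Now D and E have their prerequisites met. D is listed earlier, so D next.
E is the only step now ready → E.
A and C are both available; A is listed earlier → A.
C needed E, now all done → C.

B → D → E → A → C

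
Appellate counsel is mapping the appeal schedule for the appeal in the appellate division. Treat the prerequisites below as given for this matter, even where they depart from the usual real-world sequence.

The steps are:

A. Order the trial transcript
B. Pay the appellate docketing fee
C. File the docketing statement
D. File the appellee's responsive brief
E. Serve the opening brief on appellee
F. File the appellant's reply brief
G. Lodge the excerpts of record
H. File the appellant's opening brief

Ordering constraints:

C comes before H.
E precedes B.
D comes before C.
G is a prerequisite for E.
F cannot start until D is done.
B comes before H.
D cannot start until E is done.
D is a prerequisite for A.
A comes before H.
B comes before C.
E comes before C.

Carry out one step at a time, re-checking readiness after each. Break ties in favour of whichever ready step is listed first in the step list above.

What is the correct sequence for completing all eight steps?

Only G has no prerequisites, so it is first.
E is the only step now ready → E.
Ready: B and D. B is listed earlier → B.
Next only D has its prerequisites met → D.
Ready: A, C and F. A is listed earlier → A.
Now C and F have their prerequisites met. C is listed earlier, so C next.
Now F and H have their prerequisites met. F is listed earlier, so F next.
H needed A, B and C, now all done → H.

G → E → B → D → A → C → F → H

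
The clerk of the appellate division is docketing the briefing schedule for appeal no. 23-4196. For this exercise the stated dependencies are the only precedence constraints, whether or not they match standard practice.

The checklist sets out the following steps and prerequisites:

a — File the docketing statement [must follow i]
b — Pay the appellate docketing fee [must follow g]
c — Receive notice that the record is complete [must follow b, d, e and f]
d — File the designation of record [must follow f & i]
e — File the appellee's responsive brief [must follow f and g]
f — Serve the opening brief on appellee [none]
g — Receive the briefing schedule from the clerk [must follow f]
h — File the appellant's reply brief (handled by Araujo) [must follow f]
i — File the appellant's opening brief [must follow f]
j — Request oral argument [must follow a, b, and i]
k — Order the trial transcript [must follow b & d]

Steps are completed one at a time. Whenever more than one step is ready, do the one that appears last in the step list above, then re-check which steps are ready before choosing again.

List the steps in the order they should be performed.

f → i → h → g → e → d → b → k → c → a → j

f has no prerequisites → f first.
Ready: i, h and g. i is listed later → i.
d and a now also ready, so the ready set is {h, g, d, a}; h is listed later → h.
Now g, d and a have their prerequisites met. g is listed later, so g next.
e and b now also ready, so the ready set is {e, d, b, a}; e is listed later → e.
Ready: d, b and a. d is listed later → d.
Now b and a have their prerequisites met. b is listed later, so b next.
k and c now also ready, so the ready set is {k, c, a}; k is listed later → k.
Now c and a have their prerequisites met. c is listed later, so c next.
a is the only step now ready → a.
Next only j has its prerequisites met → j.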